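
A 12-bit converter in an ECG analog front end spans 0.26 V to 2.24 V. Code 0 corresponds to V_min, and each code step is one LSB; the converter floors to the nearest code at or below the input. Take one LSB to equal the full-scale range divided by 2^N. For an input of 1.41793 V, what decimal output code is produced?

2395

Range = 2.24 − (0.26) = 1.98 V. LSB = 1.98 V / 2^12 ≈ 483.4 µV.
code = ⌊(V_in − V_min)/LSB⌋ = ⌊(V_in − V_min) × 2^12 / range⌋
     = ⌊(1.41793 − (0.26)) × 4096 / 1.98⌋ = ⌊1.15793 × 4096/1.98⌋
     = ⌊2395.395⌋ = 2395.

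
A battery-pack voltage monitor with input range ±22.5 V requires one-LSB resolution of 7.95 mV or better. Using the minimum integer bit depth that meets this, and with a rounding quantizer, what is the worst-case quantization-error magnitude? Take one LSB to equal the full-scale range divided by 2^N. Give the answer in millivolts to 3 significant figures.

2.75 mV

Span: 22.5 V − (-22.5 V) = 45 V.
Need 2^N ≥ 45 V / 7.95 mV = 5660 → N_min = 13.
LSB = 45 V ÷ 2^13 = 45/8192 V = 5.4932 mV.
|e|_max = LSB/2 = 2.75 mV.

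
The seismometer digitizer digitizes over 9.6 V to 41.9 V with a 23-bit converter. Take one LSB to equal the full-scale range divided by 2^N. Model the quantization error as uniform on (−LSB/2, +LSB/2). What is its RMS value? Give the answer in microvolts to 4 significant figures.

1.112 µV

Span: 41.9 V − (9.6 V) = 32.3 V.
LSB = 32.3 V ÷ 2^23 = 32.3/8388608 V = 3.85046 µV.
σ_q = LSB/√12 = 3.85046 µV/3.4641 = 1.112 µV.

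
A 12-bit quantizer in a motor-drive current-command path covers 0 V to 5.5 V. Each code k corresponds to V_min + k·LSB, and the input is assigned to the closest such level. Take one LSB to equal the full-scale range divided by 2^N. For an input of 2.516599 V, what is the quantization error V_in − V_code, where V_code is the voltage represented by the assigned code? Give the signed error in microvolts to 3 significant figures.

+242 µV

Range is 5.5 V. LSB = 5.5 V / 2^12 ≈ 1.343 mV.
(V_in − V_min)/LSB = (2.516599 − (0)) × 4096/5.5 = 1874.1799 → nearest code k = 1874.
Reconstructed level: 0 + 1874 × 5.5/4096 V = 2.516357422 V.
V_in − V_code = 2.516599 − (2.516357422) = +242 µV.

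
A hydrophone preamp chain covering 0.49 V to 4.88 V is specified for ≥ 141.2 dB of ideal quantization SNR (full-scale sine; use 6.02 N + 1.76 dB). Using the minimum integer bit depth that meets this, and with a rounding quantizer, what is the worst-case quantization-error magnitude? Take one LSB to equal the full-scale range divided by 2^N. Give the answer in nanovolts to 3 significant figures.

Full-scale range = 4.88 V − (0.49 V) = 4.39 V.
N ≥ (141.2 − 1.76)/6.02 = 23.163 → N_min = 24.
One LSB is 4.39 V / 16777216 = 261.66 nV.
|e|_max = LSB/2 = 131 nV.

131 nV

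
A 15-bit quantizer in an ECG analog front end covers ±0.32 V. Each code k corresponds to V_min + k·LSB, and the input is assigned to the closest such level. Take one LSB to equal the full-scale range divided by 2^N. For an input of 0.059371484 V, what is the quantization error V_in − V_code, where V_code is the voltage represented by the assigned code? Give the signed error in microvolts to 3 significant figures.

The full-scale span is 0.32 − (-0.32) = 0.64 V. LSB = 0.64 V / 2^15 ≈ 19.53 µV.
(0.059371484 − (-0.32)) / LSB = 0.379371484 × 32768/0.64 = 19423.8200. Nearest integer: k = 19424.
Reconstructed level: -0.32 + 19424 × 0.64/32768 V = 0.059375000000 V.
Error = V_in − V_code = 0.059371484 − (0.059375000000) = −3.52 µV.

−3.52 µV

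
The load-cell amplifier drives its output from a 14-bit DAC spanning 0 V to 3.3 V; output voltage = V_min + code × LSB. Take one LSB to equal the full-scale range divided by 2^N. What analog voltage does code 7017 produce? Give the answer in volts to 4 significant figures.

V_FS = 3.3 V. LSB = 3.3 V / 2^14.
Output = V_min + (7017/16384) × range = 0 + 0.428284 × 3.3 V
      = 0 V + 1.41334 V = 1.41334 V.

1.413 V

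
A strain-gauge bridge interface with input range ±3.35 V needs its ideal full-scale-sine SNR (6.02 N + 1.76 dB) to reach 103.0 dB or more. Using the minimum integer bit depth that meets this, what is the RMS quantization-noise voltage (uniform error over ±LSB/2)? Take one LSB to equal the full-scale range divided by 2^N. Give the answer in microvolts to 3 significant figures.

Full-scale range = 3.35 V − (-3.35 V) = 6.7 V.
Required N = ⌈(103.0 − 1.76)/6.02⌉ = ⌈16.817⌉ = 17.
LSB = 6.7 V / 2^17 = 51.117 µV.
RMS noise = LSB/√12 = 14.8 µV.

14.8 µV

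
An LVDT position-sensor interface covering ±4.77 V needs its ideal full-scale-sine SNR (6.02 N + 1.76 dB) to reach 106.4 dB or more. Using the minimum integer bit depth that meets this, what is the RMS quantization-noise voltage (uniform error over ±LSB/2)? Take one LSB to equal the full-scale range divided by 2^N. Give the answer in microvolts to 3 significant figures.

Span: 4.77 V − (-4.77 V) = 9.54 V.
N ≥ (106.4 − 1.76)/6.02 = 17.382 → N_min = 18.
LSB = 9.54 V ÷ 2^18 = 9.54/262144 V = 36.392 µV.
V_rms = LSB/√12 = 10.5 µV.

10.5 µV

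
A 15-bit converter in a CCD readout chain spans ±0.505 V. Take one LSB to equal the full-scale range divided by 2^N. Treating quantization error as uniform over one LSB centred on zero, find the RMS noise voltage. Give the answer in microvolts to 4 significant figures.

Span: 0.505 V − (-0.505 V) = 1.01 V.
LSB = 1.01 V ÷ 2^15 = 1.01/32768 V = 30.8228 µV.
For a uniform distribution on [−LSB/2, +LSB/2], V_rms = LSB/√12 = 30.8228 µV/3.4641 = 8.898 µV.

8.898 µV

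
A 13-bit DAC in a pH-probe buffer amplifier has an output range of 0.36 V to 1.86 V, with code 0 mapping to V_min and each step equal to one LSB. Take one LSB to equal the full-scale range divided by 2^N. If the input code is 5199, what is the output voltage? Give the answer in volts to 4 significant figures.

1.312 V

Range = 1.86 − (0.36) = 1.5 V. LSB = 1.5 V / 2^13.
Output = V_min + (5199/8192) × range = 0.36 + 0.634644 × 1.5 V
      = 0.36 + 0.951965 = 1.31197 V.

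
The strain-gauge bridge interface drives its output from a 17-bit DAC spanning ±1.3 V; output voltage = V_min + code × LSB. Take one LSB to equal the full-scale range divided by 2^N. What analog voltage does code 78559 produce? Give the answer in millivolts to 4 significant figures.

Range = 1.3 − (-1.3) = 2.6 V. LSB = 2.6 V / 2^17.
V_out = V_min + code × LSB = -1.3 V + 78559 × 2.6 V / 131072
      = -1.3 V + 1.55833 V = 0.258330 V.

258.3 mV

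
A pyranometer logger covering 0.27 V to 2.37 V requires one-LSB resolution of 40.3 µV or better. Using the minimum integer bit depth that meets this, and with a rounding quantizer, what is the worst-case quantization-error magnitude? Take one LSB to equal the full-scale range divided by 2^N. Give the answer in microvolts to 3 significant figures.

16.0 µV

Full-scale range = 2.37 V − (0.27 V) = 2.1 V.
Need 2^N ≥ 2.1 V / 40.3 µV = 52110 → N_min = 16.
LSB = 2.1 V / 2^16 = 32.043 µV.
Max error for round-to-nearest is LSB/2 = 16.0 µV.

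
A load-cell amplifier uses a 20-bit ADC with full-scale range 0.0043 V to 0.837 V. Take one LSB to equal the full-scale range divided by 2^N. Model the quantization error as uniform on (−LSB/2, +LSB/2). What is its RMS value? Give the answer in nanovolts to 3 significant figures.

229 nV

The full-scale span is 0.837 − (0.0043) = 0.8327 V.
LSB = 0.8327 V ÷ 2^20 = 0.8327/1048576 V = 0.79412 µV.
RMS of a uniform error over width LSB is LSB/√12 = 229 nV.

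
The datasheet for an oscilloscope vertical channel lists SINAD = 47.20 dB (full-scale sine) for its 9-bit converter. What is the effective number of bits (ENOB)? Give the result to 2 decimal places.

(47.20 − 1.76) / 6.02 = 45.44/6.02 = 7.5482 effective bits.

7.55 bits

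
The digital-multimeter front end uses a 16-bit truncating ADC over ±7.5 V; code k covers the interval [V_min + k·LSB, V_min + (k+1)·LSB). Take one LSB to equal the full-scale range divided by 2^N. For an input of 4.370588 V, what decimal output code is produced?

51863

Span: 7.5 V − (-7.5 V) = 15 V. LSB = 15 V / 2^16 ≈ 228.9 µV.
code = ⌊(V_in − V_min)/LSB⌋ = ⌊(V_in − V_min) × 2^16 / range⌋
     = ⌊(4.370588 − (-7.5)) × 65536 / 15⌋ = ⌊11.870588 × 65536/15⌋
     = ⌊51863.390⌋ = 51863.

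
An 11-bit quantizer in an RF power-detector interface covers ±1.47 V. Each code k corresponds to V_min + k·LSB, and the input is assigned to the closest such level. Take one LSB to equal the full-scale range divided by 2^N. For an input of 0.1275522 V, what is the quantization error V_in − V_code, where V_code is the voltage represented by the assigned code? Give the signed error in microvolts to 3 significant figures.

Full-scale range = 1.47 V − (-1.47 V) = 2.94 V. LSB = 2.94 V / 2^11 ≈ 1.436 mV.
(0.1275522 − (-1.47)) / LSB = 1.5975522 × 2048/2.94 = 1112.8527. Nearest integer: k = 1113.
Reconstructed level: -1.47 + 1113 × 2.94/2048 V = 0.1277636719 V.
Error = V_in − V_code = 0.1275522 − (0.1277636719) = −211 µV.

−211 µV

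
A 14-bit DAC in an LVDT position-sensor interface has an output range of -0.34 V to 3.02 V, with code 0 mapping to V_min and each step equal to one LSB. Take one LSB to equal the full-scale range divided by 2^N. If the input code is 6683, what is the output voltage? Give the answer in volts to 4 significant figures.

The full-scale span is 3.02 − (-0.34) = 3.36 V. LSB = 3.36 V / 2^14.
V_out = -0.34 + 6683 × (3.36/16384) V
      = -0.34 + 1.37054 = 1.03054 V.

1.031 V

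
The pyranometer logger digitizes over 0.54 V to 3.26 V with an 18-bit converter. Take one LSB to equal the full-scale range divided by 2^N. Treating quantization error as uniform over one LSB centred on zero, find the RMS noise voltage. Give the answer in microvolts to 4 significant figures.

Span: 3.26 V − (0.54 V) = 2.72 V.
LSB = 2.72 V ÷ 2^18 = 2.72/262144 V = 10.3760 µV.
V_rms = LSB/√12 = 10.3760 µV / √12 = 2.995 µV.

2.995 µV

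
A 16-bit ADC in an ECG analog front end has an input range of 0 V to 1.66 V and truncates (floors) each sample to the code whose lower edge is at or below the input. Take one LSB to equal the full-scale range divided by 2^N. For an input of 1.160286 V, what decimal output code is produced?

V_FS = 1.66 V. LSB = 1.66 V / 2^16 ≈ 25.33 µV.
code = ⌊(V_in − V_min)/LSB⌋ = ⌊(V_in − V_min) × 2^16 / range⌋
     = ⌊(1.160286 − (0)) × 65536 / 1.66⌋ = ⌊1.160286 × 65536/1.66⌋
     = ⌊45807.532⌋ = 45807.

45807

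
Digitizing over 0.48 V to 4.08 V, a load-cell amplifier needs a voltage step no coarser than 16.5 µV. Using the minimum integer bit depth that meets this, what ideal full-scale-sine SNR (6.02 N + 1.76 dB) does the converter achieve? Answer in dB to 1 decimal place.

Span: 4.08 V − (0.48 V) = 3.6 V.
Need 2^N ≥ 3.6 V / 16.5 µV = 218200 → N_min = 18.
6.02(18) + 1.76 = 110.12 dB.

110.1 dB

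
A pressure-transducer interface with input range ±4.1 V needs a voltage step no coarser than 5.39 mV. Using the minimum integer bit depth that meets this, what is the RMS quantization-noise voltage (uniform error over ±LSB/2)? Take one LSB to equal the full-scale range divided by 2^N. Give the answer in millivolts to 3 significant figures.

1.16 mV

Range = 4.1 − (-4.1) = 8.2 V.
8.2 V / 5.39 mV = 1521. Since 2^10 = 1024 and 2^11 = 2048, N = 11.
One LSB is 8.2 V / 2048 = 4.0039 mV.
σ_q = LSB/√12 = 4.0039 mV/3.4641 = 1.16 mV.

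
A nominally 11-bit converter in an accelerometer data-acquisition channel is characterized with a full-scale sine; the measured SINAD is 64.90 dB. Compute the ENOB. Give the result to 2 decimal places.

(64.90 − 1.76) / 6.02 = 63.14/6.02 = 10.4884 effective bits.

10.49 bits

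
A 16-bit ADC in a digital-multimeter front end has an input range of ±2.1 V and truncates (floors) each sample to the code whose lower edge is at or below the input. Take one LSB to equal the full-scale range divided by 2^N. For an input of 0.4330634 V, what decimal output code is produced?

39525

Full-scale range = 2.1 V − (-2.1 V) = 4.2 V. LSB = 4.2 V / 2^16 ≈ 64.09 µV.
V_in − V_min = 0.4330634 − (-2.1) = 2.5330634 V.
Divide by LSB: 2.5330634 × 65536/4.2 = 39525.4388.
Truncating gives code 39525.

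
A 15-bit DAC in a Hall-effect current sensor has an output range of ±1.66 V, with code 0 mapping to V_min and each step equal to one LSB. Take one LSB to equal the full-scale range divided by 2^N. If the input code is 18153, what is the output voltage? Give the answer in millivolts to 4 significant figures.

The full-scale span is 1.66 − (-1.66) = 3.32 V. LSB = 3.32 V / 2^15.
V_out = V_min + code × LSB = -1.66 V + 18153 × 3.32 V / 32768
      = -1.66 + 1.83923 = 0.179232 V.

179.2 mV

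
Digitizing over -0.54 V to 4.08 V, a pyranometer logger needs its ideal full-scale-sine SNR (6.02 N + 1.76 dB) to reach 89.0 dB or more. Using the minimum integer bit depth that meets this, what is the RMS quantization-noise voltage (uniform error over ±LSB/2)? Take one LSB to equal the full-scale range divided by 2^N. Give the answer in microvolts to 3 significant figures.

40.7 µV

Range = 4.08 − (-0.54) = 4.62 V.
6.02 N + 1.76 ≥ 89.0 gives N ≥ 14.492, so the minimum integer is 15.
LSB = 4.62 V ÷ 2^15 = 4.62/32768 V = 140.99 µV.
σ_q = LSB/√12 = 140.99 µV/3.4641 = 40.7 µV.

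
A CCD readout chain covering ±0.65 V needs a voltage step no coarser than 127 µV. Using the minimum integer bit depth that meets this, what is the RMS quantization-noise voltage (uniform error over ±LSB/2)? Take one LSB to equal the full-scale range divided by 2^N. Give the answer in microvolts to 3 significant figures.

Range = 0.65 − (-0.65) = 1.3 V.
Required number of levels: 1.3/127 µV = 10236; smallest N with 2^N ≥ that is 14.
One LSB is 1.3 V / 16384 = 79.346 µV.
RMS noise = LSB/√12 = 22.9 µV.

22.9 µV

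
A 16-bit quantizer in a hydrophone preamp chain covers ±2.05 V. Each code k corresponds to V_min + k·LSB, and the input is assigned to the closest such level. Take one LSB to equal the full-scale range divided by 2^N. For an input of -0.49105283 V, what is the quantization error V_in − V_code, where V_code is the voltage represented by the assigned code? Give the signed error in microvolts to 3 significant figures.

Span: 2.05 V − (-2.05 V) = 4.1 V. LSB = 4.1 V / 2^16 ≈ 62.56 µV.
(V_in − V_min)/LSB = (-0.49105283 − (-2.05)) × 65536/4.1 = 24918.8199 → nearest code k = 24919.
Reconstructed level: -2.05 + 24919 × 4.1/65536 V = -0.49104156494 V.
e = -0.49105283 − (-0.49104156494) = −11.3 µV.

−11.3 µV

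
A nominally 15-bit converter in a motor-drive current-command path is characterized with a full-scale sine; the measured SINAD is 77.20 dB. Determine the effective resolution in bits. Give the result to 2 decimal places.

12.53 bits

ENOB = (77.20 − 1.76)/6.02 = 12.5316 bits.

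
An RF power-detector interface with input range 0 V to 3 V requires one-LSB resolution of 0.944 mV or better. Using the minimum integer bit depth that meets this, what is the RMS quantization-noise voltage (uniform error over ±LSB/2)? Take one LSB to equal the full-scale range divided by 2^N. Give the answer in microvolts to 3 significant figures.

211 µV

Span = 3 V.
Need 2^N ≥ 3 V / 0.944 mV = 3178 → N_min = 12.
LSB = 3 V ÷ 2^12 = 3/4096 V = 0.73242 mV.
V_rms = LSB/√12 = 211 µV.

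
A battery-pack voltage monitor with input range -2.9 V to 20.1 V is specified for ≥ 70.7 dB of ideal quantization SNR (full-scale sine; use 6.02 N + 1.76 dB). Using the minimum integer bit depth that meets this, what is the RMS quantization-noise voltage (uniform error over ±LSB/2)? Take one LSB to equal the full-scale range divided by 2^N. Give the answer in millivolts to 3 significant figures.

Range = 20.1 − (-2.9) = 23 V.
N ≥ (70.7 − 1.76)/6.02 = 11.452 → N_min = 12.
One LSB is 23 V / 4096 = 5.6152 mV.
V_rms = LSB/√12 = 1.62 mV.

1.62 mV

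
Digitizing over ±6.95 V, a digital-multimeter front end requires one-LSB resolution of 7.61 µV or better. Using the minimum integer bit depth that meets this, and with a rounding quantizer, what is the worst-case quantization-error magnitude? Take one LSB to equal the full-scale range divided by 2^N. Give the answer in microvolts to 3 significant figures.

The full-scale span is 6.95 − (-6.95) = 13.9 V.
Levels needed ≥ 13.9/7.61 µV = 1.827e6. 2^21 = 2097152 suffices, so N_min = 21.
LSB = 13.9 V / 2^21 = 6.6280 µV.
Half an LSB is 3.31 µV.

3.31 µV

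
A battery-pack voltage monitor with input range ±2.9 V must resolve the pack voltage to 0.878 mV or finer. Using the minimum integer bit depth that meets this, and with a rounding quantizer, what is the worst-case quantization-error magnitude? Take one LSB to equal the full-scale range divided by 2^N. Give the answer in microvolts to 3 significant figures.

Span: 2.9 V − (-2.9 V) = 5.8 V.
Required number of levels: 5.8/0.878 mV = 6605.9; smallest N with 2^N ≥ that is 13.
LSB = 5.8 V ÷ 2^13 = 5.8/8192 V = 0.70801 mV.
Max error for round-to-nearest is LSB/2 = 354 µV.

354 µV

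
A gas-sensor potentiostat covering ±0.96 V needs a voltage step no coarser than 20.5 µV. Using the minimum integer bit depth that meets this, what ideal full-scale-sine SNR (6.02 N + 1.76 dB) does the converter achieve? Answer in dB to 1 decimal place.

104.1 dB

Range = 0.96 − (-0.96) = 1.92 V.
Required number of levels: 1.92/20.5 µV = 93659; smallest N with 2^N ≥ that is 17.
SNR = 6.02 × 17 + 1.76 = 104.10 dB.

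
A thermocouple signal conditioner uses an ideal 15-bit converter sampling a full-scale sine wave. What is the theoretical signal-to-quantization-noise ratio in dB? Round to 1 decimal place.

92.1 dB

For an ideal N-bit converter with full-scale sine input, SNR = 6.02 N + 1.76 dB. SNR = 6.02 × 15 + 1.76 = 90.30 + 1.76 = 92.06 dB.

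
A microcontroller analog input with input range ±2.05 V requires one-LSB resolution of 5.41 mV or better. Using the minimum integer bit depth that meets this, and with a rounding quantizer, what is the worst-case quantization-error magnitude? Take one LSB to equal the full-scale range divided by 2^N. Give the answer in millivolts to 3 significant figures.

The full-scale span is 2.05 − (-2.05) = 4.1 V.
Need 2^N ≥ 4.1 V / 5.41 mV = 757.9 → N_min = 10.
One LSB is 4.1 V / 1024 = 4.0039 mV.
|e|_max = LSB/2 = 2.00 mV.

2.00 mV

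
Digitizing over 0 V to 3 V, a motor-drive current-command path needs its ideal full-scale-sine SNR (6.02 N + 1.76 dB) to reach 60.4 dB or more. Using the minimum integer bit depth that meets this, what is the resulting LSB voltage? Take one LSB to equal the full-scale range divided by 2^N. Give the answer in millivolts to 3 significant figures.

Range is 3 V.
Required N = ⌈(60.4 − 1.76)/6.02⌉ = ⌈9.741⌉ = 10.
LSB = 3 V ÷ 2^10 = 3/1024 V = 2.93 mV.

2.93 mV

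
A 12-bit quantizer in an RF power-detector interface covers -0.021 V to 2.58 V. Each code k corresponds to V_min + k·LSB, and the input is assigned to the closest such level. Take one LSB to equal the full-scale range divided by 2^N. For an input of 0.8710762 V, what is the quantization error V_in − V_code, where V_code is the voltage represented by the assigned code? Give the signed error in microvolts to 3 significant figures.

−113 µV

The full-scale span is 2.58 − (-0.021) = 2.601 V. LSB = 2.601 V / 2^12 ≈ 0.6350 mV.
(V_in − V_min)/LSB = (0.8710762 − (-0.021)) × 4096/2.601 = 1404.8228 → nearest code k = 1405.
Reconstructed level: -0.021 + 1405 × 2.601/4096 V = 0.8711887207 V.
e = 0.8710762 − (0.8711887207) = −113 µV.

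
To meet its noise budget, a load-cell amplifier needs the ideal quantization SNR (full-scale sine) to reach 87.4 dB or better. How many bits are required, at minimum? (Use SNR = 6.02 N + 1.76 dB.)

15 bits

N ≥ (87.4 − 1.76)/6.02 = 14.226 → N_min = 15.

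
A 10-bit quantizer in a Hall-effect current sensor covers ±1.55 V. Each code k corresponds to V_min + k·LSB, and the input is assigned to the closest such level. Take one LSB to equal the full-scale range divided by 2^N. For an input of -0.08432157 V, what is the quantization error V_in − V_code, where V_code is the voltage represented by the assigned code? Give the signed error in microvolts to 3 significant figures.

Full-scale range = 1.55 V − (-1.55 V) = 3.1 V. LSB = 3.1 V / 2^10 ≈ 3.027 mV.
Position in LSBs: (-0.08432157 − (-1.55)) × 1024/3.1 = 484.1467; rounding gives k = 484.
V_code = -1.55 + (484/1024) × 3.1 = -0.08476562500 V.
Error = V_in − V_code = -0.08432157 − (-0.08476562500) = +444 µV.

+444 µV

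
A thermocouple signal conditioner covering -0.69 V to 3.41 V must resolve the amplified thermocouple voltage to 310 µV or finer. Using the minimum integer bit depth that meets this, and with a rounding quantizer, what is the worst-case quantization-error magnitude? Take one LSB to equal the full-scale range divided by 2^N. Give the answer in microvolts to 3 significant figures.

Span: 3.41 V − (-0.69 V) = 4.1 V.
Levels needed ≥ 4.1/310 µV = 13230. 2^14 = 16384 suffices, so N_min = 14.
LSB = 4.1 V / 2^14 = 250.24 µV.
Half an LSB is 125 µV.

125 µV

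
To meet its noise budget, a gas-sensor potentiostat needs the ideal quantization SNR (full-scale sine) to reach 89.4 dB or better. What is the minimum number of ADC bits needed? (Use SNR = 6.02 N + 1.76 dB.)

Solving 6.02 N ≥ 89.4 − 1.76: N ≥ 14.558. Round up → N = 15.

15 bits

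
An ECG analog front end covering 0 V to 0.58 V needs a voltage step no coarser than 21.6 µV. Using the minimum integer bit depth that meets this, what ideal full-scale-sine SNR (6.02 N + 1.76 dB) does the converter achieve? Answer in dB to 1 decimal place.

Range is 0.58 V.
Levels needed ≥ 0.58/21.6 µV = 26850. 2^15 = 32768 suffices, so N_min = 15.
SNR = 6.02 × 15 + 1.76 = 92.06 dB.

92.1 dB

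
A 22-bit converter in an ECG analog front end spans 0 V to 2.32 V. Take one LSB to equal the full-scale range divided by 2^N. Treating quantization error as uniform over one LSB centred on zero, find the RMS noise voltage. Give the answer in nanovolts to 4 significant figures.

Full-scale range = 2.32 V.
Step size = 2.32/4194304 V = 0.553131 µV.
σ_q = LSB/√12 = 0.553131 µV/3.4641 = 159.7 nV.

159.7 nV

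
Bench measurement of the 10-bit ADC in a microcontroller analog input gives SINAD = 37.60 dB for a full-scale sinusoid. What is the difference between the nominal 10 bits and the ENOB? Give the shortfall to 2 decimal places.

4.05 bits

N_eff = (37.60 − 1.76)/6.02 = 5.9535 bits.
10 − 5.9535 = 4.05 bits below nominal.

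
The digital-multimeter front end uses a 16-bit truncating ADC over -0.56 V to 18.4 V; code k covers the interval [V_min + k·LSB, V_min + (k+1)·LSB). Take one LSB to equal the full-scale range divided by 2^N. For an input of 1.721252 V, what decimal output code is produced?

Full-scale range = 18.4 V − (-0.56 V) = 18.96 V. LSB = 18.96 V / 2^16 ≈ 289.3 µV.
V_in − V_min = 1.721252 − (-0.56) = 2.281252 V.
Divide by LSB: 2.281252 × 65536/18.96 = 7885.2390.
Truncating gives code 7885.

7885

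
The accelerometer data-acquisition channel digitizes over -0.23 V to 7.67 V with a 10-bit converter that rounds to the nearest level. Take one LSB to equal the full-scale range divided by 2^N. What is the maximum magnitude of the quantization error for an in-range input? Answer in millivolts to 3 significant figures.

Span: 7.67 V − (-0.23 V) = 7.9 V.
LSB = 7.9 V ÷ 2^10 = 7.9/1024 V = 7.7148 mV.
A rounding quantizer has |error| ≤ LSB/2 = 3.86 mV.

3.86 mV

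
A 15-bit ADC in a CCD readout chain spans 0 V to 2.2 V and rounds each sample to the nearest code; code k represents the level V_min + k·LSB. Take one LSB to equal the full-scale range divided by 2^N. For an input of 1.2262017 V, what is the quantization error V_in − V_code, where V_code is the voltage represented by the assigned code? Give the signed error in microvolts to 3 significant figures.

−19.0 µV

Range is 2.2 V. LSB = 2.2 V / 2^15 ≈ 67.14 µV.
(1.2262017 − (0)) / LSB = 1.2262017 × 32768/2.2 = 18263.7170. Nearest integer: k = 18264.
V_code = 0 + (18264/32768) × 2.2 = 1.2262207031 V.
Error = V_in − V_code = 1.2262017 − (1.2262207031) = −19.0 µV.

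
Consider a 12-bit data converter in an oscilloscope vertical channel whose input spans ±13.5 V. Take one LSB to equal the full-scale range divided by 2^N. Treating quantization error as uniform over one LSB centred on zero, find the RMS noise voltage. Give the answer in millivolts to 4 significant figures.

1.903 mV

Span: 13.5 V − (-13.5 V) = 27 V.
One LSB is 27 V / 4096 = 6.59180 mV.
V_rms = LSB/√12 = 6.59180 mV / √12 = 1.903 mV.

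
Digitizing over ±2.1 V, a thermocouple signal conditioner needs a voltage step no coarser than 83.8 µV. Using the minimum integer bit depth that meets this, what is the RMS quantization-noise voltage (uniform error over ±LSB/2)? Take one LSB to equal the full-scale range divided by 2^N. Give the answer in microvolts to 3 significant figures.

The full-scale span is 2.1 − (-2.1) = 4.2 V.
Need 2^N ≥ 4.2 V / 83.8 µV = 50120 → N_min = 16.
LSB = 4.2 V / 2^16 = 64.087 µV.
RMS noise = LSB/√12 = 18.5 µV.

18.5 µV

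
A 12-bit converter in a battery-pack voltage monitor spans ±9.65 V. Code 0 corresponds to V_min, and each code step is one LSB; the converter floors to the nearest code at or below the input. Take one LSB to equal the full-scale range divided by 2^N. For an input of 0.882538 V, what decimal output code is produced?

2235

Full-scale range = 9.65 V − (-9.65 V) = 19.3 V. LSB = 19.3 V / 2^12 ≈ 4.712 mV.
V_in − V_min = 0.882538 − (-9.65) = 10.532538 V.
Divide by LSB: 10.532538 × 4096/19.3 = 2235.2993.
Truncating gives code 2235.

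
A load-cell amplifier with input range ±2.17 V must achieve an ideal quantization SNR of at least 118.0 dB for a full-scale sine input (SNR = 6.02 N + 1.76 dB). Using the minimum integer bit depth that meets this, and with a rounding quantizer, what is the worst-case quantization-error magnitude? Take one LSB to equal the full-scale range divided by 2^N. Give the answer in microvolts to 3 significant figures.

2.07 µV

Span: 2.17 V − (-2.17 V) = 4.34 V.
Required N = ⌈(118.0 − 1.76)/6.02⌉ = ⌈19.309⌉ = 20.
Step size = 4.34/1048576 V = 4.1389 µV.
Half an LSB is 2.07 µV.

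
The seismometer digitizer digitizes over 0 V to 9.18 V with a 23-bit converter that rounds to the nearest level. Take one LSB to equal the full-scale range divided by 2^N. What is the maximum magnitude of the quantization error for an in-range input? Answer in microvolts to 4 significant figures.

0.5472 µV

Full-scale range = 9.18 V.
One LSB is 9.18 V / 8388608 = 1.09434 µV.
Worst-case error for round-to-nearest is half an LSB: 0.5472 µV.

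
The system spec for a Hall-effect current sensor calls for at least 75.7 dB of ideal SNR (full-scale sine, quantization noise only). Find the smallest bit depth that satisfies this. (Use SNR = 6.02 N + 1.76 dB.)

13 bits

Required N = ⌈(75.7 − 1.76)/6.02⌉ = ⌈12.282⌉ = 13.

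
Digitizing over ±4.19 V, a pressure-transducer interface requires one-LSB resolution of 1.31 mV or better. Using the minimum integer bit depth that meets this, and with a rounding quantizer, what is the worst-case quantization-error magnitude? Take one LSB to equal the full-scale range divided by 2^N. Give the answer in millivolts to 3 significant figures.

Range = 4.19 − (-4.19) = 8.38 V.
8.38 V / 1.31 mV = 6397. Since 2^12 = 4096 and 2^13 = 8192, N = 13.
LSB = 8.38 V / 2^13 = 1.0229 mV.
Half an LSB is 0.511 mV.

0.511 mV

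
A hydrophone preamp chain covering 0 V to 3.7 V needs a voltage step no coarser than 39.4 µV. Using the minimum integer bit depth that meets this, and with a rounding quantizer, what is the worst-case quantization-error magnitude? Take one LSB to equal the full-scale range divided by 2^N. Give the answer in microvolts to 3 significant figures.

14.1 µV

Range is 3.7 V.
Required number of levels: 3.7/39.4 µV = 93909; smallest N with 2^N ≥ that is 17.
LSB = 3.7 V ÷ 2^17 = 3.7/131072 V = 28.229 µV.
Half an LSB is 14.1 µV.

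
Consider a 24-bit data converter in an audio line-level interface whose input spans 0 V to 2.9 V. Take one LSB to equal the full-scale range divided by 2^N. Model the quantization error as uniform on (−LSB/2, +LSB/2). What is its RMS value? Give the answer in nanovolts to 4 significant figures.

49.90 nV

Span = 2.9 V.
LSB = 2.9 V ÷ 2^24 = 2.9/16777216 V = 172.853 nV.
For a uniform distribution on [−LSB/2, +LSB/2], V_rms = LSB/√12 = 172.853 nV/3.4641 = 49.90 nV.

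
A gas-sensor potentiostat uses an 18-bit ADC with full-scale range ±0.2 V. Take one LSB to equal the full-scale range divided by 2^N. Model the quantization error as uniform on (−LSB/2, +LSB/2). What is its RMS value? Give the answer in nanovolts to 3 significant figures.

Full-scale range = 0.2 V − (-0.2 V) = 0.4 V.
LSB = 0.4 V ÷ 2^18 = 0.4/262144 V = 1.5259 µV.
σ_q = LSB/√12 = 1.5259 µV/3.4641 = 440 nV.

440 nV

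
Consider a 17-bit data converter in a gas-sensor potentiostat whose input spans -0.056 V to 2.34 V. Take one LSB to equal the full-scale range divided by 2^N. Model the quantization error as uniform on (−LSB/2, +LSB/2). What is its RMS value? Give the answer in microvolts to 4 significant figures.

Full-scale range = 2.34 V − (-0.056 V) = 2.396 V.
LSB = 2.396 V / 2^17 = 18.2800 µV.
V_rms = LSB/√12 = 18.2800 µV / √12 = 5.277 µV.

5.277 µV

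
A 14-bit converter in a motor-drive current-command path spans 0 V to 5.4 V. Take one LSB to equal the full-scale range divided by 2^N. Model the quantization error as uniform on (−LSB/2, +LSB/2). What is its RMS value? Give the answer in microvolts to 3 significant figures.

95.1 µV

Range is 5.4 V.
One LSB is 5.4 V / 16384 = 329.59 µV.
V_rms = LSB/√12 = 329.59 µV / √12 = 95.1 µV.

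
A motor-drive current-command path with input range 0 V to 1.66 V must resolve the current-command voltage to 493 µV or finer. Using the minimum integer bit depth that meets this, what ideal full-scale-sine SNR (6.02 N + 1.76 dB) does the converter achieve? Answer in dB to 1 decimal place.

74.0 dB

Span = 1.66 V.
1.66 V / 493 µV = 3367. Since 2^11 = 2048 and 2^12 = 4096, N = 12.
6.02(12) + 1.76 = 74.00 dB.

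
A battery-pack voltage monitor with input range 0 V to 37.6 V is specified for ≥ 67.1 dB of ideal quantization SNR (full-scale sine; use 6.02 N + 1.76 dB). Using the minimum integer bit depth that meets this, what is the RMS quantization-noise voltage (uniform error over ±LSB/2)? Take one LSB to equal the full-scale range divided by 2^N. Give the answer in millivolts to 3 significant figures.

Range is 37.6 V.
N ≥ (67.1 − 1.76)/6.02 = 10.854 → N_min = 11.
LSB = 37.6 V / 2^11 = 18.359 mV.
RMS noise = LSB/√12 = 5.30 mV.

5.30 mV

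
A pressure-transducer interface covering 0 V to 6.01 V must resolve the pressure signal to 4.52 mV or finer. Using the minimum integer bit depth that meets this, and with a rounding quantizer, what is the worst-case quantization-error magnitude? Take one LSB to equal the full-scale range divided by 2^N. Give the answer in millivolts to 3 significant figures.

V_FS = 6.01 V.
Levels needed ≥ 6.01/4.52 mV = 1330. 2^11 = 2048 suffices, so N_min = 11.
Step size = 6.01/2048 V = 2.9346 mV.
Half an LSB is 1.47 mV.

1.47 mV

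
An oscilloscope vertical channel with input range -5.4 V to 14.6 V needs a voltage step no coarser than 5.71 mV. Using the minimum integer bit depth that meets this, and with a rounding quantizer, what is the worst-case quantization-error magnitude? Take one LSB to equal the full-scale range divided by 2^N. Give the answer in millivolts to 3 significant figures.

Range = 14.6 − (-5.4) = 20 V.
Required number of levels: 20/5.71 mV = 3502.6; smallest N with 2^N ≥ that is 12.
LSB = 20 V ÷ 2^12 = 20/4096 V = 4.8828 mV.
|e|_max = LSB/2 = 2.44 mV.

2.44 mV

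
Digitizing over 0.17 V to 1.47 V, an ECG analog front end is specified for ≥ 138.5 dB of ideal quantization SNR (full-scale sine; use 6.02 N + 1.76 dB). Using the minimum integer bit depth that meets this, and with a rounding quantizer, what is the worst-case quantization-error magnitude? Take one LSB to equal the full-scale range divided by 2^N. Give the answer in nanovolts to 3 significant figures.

77.5 nV

Full-scale range = 1.47 V − (0.17 V) = 1.3 V.
Solving 6.02 N ≥ 138.5 − 1.76: N ≥ 22.714. Round up → N = 23.
LSB = 1.3 V / 2^23 = 154.97 nV.
Half an LSB is 77.5 nV.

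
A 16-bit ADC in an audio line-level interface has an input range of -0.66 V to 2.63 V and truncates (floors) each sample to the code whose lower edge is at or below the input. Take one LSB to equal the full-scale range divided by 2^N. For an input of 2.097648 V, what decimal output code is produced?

The full-scale span is 2.63 − (-0.66) = 3.29 V. LSB = 3.29 V / 2^16 ≈ 50.20 µV.
(V_in − V_min) × 2^16/range = (2.097648 − (-0.66)) × 65536/3.29 = 54931.678.
Floor → code = 54931.

54931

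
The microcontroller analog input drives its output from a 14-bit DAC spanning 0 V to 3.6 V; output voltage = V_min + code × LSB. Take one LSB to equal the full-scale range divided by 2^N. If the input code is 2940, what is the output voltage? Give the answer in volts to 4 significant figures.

0.6460 V

Span = 3.6 V. LSB = 3.6 V / 2^14.
V_out = V_min + code × LSB = 0 V + 2940 × 3.6 V / 16384
      = 0 V + 0.645996 V = 0.645996 V.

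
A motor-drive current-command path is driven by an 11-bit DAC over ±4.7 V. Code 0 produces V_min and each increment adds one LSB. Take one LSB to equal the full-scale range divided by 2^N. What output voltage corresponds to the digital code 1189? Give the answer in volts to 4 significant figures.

Range = 4.7 − (-4.7) = 9.4 V. LSB = 9.4 V / 2^11.
V_out = V_min + code × LSB = -4.7 V + 1189 × 9.4 V / 2048
      = -4.7 + 5.45732 = 0.757324 V.

0.7573 V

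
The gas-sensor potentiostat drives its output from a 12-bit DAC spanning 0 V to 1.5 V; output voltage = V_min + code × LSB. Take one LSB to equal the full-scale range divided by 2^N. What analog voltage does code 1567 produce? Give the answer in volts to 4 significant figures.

V_FS = 1.5 V. LSB = 1.5 V / 2^12.
V_out = 0 + 1567 × (1.5/4096) V
      = 0 V + 0.573853 V = 0.573853 V.

0.5739 V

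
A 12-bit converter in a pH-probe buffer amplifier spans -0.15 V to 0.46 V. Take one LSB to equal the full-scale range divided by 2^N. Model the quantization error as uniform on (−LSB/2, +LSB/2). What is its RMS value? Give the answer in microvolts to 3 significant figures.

Range = 0.46 − (-0.15) = 0.61 V.
Step size = 0.61/4096 V = 148.93 µV.
V_rms = LSB/√12 = 148.93 µV / √12 = 43.0 µV.

43.0 µV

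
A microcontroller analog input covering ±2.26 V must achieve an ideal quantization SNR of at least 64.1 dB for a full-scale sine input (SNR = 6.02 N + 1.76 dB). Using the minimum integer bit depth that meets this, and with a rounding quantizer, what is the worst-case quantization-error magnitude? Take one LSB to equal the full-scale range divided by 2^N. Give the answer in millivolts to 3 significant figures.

1.10 mV

Span: 2.26 V − (-2.26 V) = 4.52 V.
6.02 N + 1.76 ≥ 64.1 gives N ≥ 10.355, so the minimum integer is 11.
LSB = 4.52 V ÷ 2^11 = 4.52/2048 V = 2.2070 mV.
Half an LSB is 1.10 mV.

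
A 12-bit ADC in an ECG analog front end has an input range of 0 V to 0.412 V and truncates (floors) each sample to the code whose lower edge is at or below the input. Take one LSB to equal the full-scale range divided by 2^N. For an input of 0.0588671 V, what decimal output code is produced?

585

Range is 0.412 V. LSB = 0.412 V / 2^12 ≈ 100.6 µV.
V_in − V_min = 0.0588671 − (0) = 0.0588671 V.
Divide by LSB: 0.0588671 × 4096/0.412 = 585.2418.
Truncating gives code 585.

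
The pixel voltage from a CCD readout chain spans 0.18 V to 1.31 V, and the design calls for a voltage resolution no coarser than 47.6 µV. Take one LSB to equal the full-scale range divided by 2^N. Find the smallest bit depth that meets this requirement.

15 bits

The full-scale span is 1.31 − (0.18) = 1.13 V.
Required number of levels: 1.13/47.6 µV = 23739; smallest N with 2^N ≥ that is 15.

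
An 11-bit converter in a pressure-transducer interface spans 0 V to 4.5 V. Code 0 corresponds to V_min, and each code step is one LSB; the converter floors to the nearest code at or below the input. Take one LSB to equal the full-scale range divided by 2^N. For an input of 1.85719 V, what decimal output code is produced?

845

Range is 4.5 V. LSB = 4.5 V / 2^11 ≈ 2.197 mV.
code = ⌊(V_in − V_min)/LSB⌋ = ⌊(V_in − V_min) × 2^11 / range⌋
     = ⌊(1.85719 − (0)) × 2048 / 4.5⌋ = ⌊1.85719 × 2048/4.5⌋
     = ⌊845.228⌋ = 845.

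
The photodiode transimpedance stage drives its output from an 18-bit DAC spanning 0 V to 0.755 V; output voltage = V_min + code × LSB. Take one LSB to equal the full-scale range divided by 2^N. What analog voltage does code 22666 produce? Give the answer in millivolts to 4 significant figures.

Range is 0.755 V. LSB = 0.755 V / 2^18.
V_out = V_min + code × LSB = 0 V + 22666 × 0.755 V / 262144
      = 0 V + 0.0652803 V = 0.0652803 V.

65.28 mV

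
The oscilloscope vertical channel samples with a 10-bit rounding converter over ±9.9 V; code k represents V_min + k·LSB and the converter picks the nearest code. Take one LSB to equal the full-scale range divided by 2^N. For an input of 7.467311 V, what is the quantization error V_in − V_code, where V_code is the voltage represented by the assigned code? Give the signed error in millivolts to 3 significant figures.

+3.64 mV

Full-scale range = 9.9 V − (-9.9 V) = 19.8 V. LSB = 19.8 V / 2^10 ≈ 19.34 mV.
Position in LSBs: (7.467311 − (-9.9)) × 1024/19.8 = 898.1882; rounding gives k = 898.
V_code = V_min + k × range/2^10 = -9.9 + 898 × 19.8/1024 = 7.463671875 V.
e = 7.467311 − (7.463671875) = +3.64 mV.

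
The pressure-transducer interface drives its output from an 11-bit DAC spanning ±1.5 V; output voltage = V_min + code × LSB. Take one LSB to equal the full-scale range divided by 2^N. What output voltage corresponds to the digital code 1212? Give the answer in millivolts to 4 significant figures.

275.4 mV

Range = 1.5 − (-1.5) = 3 V. LSB = 3 V / 2^11.
V_out = -1.5 + 1212 × (3/2048) V
      = -1.5 + 1.77539 = 0.275391 V.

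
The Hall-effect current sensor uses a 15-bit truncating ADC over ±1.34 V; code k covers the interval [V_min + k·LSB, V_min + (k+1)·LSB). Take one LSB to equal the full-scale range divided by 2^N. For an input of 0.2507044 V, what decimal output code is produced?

Span: 1.34 V − (-1.34 V) = 2.68 V. LSB = 2.68 V / 2^15 ≈ 81.79 µV.
V_in − V_min = 0.2507044 − (-1.34) = 1.5907044 V.
Divide by LSB: 1.5907044 × 32768/2.68 = 19449.3290.
Truncating gives code 19449.

19449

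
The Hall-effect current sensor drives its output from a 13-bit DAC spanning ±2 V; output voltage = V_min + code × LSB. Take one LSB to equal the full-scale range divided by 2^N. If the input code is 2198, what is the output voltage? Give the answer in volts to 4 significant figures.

Range = 2 − (-2) = 4 V. LSB = 4 V / 2^13.
Output = V_min + (2198/8192) × range = -2 + 0.268311 × 4 V
      = -2 V + 1.07324 V = -0.926758 V.

-0.9268 V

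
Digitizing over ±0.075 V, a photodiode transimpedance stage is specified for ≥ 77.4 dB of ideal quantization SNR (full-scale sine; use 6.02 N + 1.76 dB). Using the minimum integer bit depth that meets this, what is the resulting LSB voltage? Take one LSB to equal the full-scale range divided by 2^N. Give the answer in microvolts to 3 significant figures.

18.3 µV

Full-scale range = 0.075 V − (-0.075 V) = 0.15 V.
N ≥ (77.4 − 1.76)/6.02 = 12.565 → N_min = 13.
One LSB is 0.15 V / 8192 = 18.3 µV.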